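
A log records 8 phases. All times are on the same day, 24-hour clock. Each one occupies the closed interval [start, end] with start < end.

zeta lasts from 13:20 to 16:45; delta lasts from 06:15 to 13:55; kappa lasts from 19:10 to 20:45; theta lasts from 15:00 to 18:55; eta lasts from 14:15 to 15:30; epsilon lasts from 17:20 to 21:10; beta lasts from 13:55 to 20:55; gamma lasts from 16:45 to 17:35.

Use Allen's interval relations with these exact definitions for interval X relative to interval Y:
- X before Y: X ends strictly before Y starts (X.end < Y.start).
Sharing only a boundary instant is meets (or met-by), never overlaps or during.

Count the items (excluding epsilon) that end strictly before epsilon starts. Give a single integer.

3

Target epsilon = [17:20, 21:10].
beta [13:55, 20:55] → overlaps → no.
delta [06:15, 13:55] → before → counts.
eta [14:15, 15:30] → before → counts.
gamma [16:45, 17:35] → overlaps → no.
kappa [19:10, 20:45] → during → no.
theta [15:00, 18:55] → overlaps → no.
zeta [13:20, 16:45] → before → counts.
Total: 3.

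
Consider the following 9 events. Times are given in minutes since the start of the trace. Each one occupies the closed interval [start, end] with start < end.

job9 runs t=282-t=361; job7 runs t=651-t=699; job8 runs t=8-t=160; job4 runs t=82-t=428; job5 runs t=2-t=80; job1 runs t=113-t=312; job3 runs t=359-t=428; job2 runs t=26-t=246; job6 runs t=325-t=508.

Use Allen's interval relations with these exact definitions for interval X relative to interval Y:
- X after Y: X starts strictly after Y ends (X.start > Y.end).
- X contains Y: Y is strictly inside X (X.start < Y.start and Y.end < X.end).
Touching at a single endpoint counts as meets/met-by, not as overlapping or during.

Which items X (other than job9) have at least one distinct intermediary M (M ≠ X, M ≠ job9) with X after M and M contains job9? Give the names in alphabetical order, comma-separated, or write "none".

Target job9 = [t=282, t=361].
Intermediaries M with M contains job9: job4.
Via job4 — items with X after job4: job7.
Union: job7.

job7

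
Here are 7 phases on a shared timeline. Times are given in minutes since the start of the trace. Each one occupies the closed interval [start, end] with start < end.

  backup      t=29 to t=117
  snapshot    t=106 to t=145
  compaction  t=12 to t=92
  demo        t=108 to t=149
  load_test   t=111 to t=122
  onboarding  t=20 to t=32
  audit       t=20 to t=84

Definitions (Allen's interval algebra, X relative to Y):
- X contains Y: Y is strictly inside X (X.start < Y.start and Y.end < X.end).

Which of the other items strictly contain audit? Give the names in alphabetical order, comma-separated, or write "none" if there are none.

compaction

Target audit = [t=20, t=84].
backup [t=29, t=117] → overlapped-by → no.
compaction [t=12, t=92] → contains → yes.
demo [t=108, t=149] → after → no.
load_test [t=111, t=122] → after → no.
onboarding [t=20, t=32] → starts → no.
snapshot [t=106, t=145] → after → no.
Result: compaction.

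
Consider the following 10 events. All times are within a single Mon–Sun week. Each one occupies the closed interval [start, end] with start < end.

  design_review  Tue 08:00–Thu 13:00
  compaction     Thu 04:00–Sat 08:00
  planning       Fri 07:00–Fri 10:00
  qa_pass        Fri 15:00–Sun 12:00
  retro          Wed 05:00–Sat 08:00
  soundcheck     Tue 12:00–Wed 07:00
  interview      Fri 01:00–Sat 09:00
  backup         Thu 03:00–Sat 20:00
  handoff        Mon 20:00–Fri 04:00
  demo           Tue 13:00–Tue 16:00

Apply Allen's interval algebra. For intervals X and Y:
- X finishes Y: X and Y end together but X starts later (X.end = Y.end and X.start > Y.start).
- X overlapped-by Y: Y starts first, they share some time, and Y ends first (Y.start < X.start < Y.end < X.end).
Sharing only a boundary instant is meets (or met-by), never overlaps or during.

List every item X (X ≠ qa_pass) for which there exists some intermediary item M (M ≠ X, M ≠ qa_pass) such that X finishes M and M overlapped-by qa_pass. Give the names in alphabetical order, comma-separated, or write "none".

none

Target qa_pass = [Fri 15:00, Sun 12:00].
Intermediaries M with M overlapped-by qa_pass: none.
Union: none.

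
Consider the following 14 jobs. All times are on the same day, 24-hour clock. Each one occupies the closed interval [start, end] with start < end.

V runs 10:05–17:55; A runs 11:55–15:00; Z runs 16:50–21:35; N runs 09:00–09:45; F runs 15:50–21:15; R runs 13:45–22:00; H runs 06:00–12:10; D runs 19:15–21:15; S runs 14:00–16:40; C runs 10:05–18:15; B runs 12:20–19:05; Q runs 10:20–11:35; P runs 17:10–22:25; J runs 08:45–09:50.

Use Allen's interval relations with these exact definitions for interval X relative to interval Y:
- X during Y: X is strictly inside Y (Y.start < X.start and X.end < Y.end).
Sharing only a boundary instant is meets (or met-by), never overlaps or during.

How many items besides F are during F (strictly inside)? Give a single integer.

0

Target F = [15:50, 21:15].
A [11:55, 15:00] → before → no.
B [12:20, 19:05] → overlaps → no.
C [10:05, 18:15] → overlaps → no.
D [19:15, 21:15] → finishes → no.
H [06:00, 12:10] → before → no.
J [08:45, 09:50] → before → no.
N [09:00, 09:45] → before → no.
P [17:10, 22:25] → overlapped-by → no.
Q [10:20, 11:35] → before → no.
R [13:45, 22:00] → contains → no.
S [14:00, 16:40] → overlaps → no.
V [10:05, 17:55] → overlaps → no.
Z [16:50, 21:35] → overlapped-by → no.
Total: 0.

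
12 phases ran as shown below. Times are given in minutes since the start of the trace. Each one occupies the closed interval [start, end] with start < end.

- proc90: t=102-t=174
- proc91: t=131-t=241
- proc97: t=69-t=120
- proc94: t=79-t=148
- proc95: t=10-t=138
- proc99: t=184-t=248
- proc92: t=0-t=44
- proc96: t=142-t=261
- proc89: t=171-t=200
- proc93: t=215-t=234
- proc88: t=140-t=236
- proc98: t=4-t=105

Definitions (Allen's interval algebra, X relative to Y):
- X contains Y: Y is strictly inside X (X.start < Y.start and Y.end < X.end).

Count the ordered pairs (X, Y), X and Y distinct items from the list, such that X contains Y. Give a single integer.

Checking all 132 ordered pairs for relation 'contains'; matching pairs in alphabetical order:
(proc88, proc89): proc88 contains proc89 ✓
(proc88, proc93): proc88 contains proc93 ✓
(proc91, proc88): proc91 contains proc88 ✓
(proc91, proc89): proc91 contains proc89 ✓
(proc91, proc93): proc91 contains proc93 ✓
(proc95, proc97): proc95 contains proc97 ✓
(proc96, proc89): proc96 contains proc89 ✓
(proc96, proc93): proc96 contains proc93 ✓
(proc96, proc99): proc96 contains proc99 ✓
(proc99, proc93): proc99 contains proc93 ✓
Count: 10.

10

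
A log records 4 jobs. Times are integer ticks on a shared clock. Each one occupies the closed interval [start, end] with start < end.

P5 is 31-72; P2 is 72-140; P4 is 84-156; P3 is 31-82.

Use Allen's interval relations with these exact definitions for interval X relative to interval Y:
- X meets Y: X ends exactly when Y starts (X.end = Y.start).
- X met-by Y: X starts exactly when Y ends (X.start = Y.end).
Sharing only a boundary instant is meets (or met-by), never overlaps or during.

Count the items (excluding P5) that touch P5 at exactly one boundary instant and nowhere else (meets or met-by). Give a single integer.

Target P5 = [31, 72].
P2 [72, 140] → met-by → counts.
P3 [31, 82] → started-by → no.
P4 [84, 156] → after → no.
Total: 1.

1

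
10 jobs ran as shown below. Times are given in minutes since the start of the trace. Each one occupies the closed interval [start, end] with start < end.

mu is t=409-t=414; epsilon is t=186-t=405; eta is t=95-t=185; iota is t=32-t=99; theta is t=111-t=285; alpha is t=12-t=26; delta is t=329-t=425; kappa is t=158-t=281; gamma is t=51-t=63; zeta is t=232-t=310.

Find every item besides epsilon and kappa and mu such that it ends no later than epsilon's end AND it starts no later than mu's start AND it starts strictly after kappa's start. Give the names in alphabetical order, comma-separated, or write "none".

Conditions: its end is no later than epsilon's end (X.end <= t=405) AND its start is no later than mu's start (X.start <= t=409) AND its start is strictly after kappa's start (X.start > t=158).
alpha: end t=26 <= t=405? ✓; start t=12 <= t=409? ✓; start t=12 > t=158? ✗ → no.
delta: end t=425 <= t=405? ✗; start t=329 <= t=409? ✓; start t=329 > t=158? ✓ → no.
eta: end t=185 <= t=405? ✓; start t=95 <= t=409? ✓; start t=95 > t=158? ✗ → no.
gamma: end t=63 <= t=405? ✓; start t=51 <= t=409? ✓; start t=51 > t=158? ✗ → no.
iota: end t=99 <= t=405? ✓; start t=32 <= t=409? ✓; start t=32 > t=158? ✗ → no.
theta: end t=285 <= t=405? ✓; start t=111 <= t=409? ✓; start t=111 > t=158? ✗ → no.
zeta: end t=310 <= t=405? ✓; start t=232 <= t=409? ✓; start t=232 > t=158? ✓ → yes.
Result: zeta.

zeta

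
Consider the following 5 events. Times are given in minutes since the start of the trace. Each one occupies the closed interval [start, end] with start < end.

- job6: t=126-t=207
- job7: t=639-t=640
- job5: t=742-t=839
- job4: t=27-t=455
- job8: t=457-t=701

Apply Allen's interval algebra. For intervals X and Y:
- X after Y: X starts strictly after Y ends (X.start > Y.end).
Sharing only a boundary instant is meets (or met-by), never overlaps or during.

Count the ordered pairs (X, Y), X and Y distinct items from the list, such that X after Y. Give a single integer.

8

Checking all 20 ordered pairs for relation 'after'; matching pairs in alphabetical order:
(job5, job4): job5 after job4 ✓
(job5, job6): job5 after job6 ✓
(job5, job7): job5 after job7 ✓
(job5, job8): job5 after job8 ✓
(job7, job4): job7 after job4 ✓
(job7, job6): job7 after job6 ✓
(job8, job4): job8 after job4 ✓
(job8, job6): job8 after job6 ✓
Count: 8.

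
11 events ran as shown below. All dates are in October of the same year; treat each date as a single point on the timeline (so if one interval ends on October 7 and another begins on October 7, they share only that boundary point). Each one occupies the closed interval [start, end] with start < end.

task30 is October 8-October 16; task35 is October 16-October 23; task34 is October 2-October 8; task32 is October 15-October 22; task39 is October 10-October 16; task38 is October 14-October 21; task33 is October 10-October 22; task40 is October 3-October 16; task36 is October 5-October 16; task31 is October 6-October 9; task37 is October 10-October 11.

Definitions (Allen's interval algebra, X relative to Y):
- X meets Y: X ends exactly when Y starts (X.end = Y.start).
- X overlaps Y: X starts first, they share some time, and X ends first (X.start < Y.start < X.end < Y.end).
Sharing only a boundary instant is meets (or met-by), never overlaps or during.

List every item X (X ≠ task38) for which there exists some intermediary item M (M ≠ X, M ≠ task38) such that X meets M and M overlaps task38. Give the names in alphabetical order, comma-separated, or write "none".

Target task38 = [October 14, October 21].
Intermediaries M with M overlaps task38: task30, task36, task39, task40.
Via task30 — items with X meets task30: task34.
Via task36 — items with X meets task36: none.
Via task39 — items with X meets task39: none.
Via task40 — items with X meets task40: none.
Union: task34.

task34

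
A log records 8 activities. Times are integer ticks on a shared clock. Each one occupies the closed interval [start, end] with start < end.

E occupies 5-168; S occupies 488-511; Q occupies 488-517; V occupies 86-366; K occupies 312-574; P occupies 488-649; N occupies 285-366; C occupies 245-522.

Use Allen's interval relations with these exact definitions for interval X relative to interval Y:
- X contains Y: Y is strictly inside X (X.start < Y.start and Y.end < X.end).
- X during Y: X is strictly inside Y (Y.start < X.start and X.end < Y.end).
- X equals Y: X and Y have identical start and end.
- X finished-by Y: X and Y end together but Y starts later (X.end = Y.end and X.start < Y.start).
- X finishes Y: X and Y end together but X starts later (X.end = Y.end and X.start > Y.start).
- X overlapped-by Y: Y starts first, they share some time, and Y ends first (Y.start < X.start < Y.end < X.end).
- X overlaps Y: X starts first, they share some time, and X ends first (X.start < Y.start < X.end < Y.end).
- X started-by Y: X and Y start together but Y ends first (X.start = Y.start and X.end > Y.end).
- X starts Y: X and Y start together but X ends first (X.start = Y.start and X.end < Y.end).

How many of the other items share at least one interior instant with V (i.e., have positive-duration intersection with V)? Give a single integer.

Target V = [86, 366].
C [245, 522] → overlapped-by → counts.
E [5, 168] → overlaps → counts.
K [312, 574] → overlapped-by → counts.
N [285, 366] → finishes → counts.
P [488, 649] → after → no.
Q [488, 517] → after → no.
S [488, 511] → after → no.
Total: 4.

4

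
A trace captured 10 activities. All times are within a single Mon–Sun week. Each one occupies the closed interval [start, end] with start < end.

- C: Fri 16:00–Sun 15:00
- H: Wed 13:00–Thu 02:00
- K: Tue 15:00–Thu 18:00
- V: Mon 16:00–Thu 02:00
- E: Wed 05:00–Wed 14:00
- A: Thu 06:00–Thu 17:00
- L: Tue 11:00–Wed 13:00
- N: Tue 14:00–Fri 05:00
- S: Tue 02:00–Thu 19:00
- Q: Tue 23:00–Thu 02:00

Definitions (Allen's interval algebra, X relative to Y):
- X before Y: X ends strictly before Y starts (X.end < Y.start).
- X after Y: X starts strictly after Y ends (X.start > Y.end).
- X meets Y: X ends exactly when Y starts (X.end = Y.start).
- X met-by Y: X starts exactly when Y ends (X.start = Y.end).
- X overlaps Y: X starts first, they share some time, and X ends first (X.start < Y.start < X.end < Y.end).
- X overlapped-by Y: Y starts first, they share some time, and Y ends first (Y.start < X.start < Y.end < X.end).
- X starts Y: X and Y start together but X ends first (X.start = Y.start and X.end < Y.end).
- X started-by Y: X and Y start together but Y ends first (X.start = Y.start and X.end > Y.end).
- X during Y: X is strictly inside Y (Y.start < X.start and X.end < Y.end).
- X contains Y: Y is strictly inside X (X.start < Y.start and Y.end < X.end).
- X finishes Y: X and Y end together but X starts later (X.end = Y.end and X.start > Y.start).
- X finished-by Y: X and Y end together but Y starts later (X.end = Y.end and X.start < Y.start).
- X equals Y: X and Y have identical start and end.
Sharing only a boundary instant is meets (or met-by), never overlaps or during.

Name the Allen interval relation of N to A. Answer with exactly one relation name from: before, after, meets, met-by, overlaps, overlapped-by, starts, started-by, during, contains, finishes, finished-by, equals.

N = [Tue 14:00, Fri 05:00]; A = [Thu 06:00, Thu 17:00].
Compare endpoints: N.start < A.start, N.start < A.end, N.end > A.start, N.end > A.end.
That pattern is 'contains'.

contains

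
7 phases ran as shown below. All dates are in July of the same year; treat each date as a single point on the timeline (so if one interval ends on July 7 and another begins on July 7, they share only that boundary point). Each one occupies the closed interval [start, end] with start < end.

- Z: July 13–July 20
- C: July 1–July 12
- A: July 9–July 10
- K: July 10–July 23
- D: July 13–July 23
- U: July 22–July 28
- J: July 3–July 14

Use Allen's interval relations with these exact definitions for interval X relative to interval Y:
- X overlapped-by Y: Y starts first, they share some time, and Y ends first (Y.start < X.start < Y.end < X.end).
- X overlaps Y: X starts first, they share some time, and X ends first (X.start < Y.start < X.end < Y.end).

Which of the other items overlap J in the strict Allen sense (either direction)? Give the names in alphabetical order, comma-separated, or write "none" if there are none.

Target J = [July 3, July 14].
A [July 9, July 10] → during → no.
C [July 1, July 12] → overlaps → yes.
D [July 13, July 23] → overlapped-by → yes.
K [July 10, July 23] → overlapped-by → yes.
U [July 22, July 28] → after → no.
Z [July 13, July 20] → overlapped-by → yes.
Result: C, D, K, Z.

C, D, K, Z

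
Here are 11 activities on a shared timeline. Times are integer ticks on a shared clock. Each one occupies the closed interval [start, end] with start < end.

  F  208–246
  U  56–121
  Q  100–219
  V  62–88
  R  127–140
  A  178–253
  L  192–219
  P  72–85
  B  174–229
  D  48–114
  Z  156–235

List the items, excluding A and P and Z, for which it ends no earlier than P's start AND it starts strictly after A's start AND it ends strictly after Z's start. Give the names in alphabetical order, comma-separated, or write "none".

Conditions: its end is no earlier than P's start (X.end >= 72) AND its start is strictly after A's start (X.start > 178) AND its end is strictly after Z's start (X.end > 156).
B: end 229 >= 72? ✓; start 174 > 178? ✗; end 229 > 156? ✓ → no.
D: end 114 >= 72? ✓; start 48 > 178? ✗; end 114 > 156? ✗ → no.
F: end 246 >= 72? ✓; start 208 > 178? ✓; end 246 > 156? ✓ → yes.
L: end 219 >= 72? ✓; start 192 > 178? ✓; end 219 > 156? ✓ → yes.
Q: end 219 >= 72? ✓; start 100 > 178? ✗; end 219 > 156? ✓ → no.
R: end 140 >= 72? ✓; start 127 > 178? ✗; end 140 > 156? ✗ → no.
U: end 121 >= 72? ✓; start 56 > 178? ✗; end 121 > 156? ✗ → no.
V: end 88 >= 72? ✓; start 62 > 178? ✗; end 88 > 156? ✗ → no.
Result: F, L.

F, L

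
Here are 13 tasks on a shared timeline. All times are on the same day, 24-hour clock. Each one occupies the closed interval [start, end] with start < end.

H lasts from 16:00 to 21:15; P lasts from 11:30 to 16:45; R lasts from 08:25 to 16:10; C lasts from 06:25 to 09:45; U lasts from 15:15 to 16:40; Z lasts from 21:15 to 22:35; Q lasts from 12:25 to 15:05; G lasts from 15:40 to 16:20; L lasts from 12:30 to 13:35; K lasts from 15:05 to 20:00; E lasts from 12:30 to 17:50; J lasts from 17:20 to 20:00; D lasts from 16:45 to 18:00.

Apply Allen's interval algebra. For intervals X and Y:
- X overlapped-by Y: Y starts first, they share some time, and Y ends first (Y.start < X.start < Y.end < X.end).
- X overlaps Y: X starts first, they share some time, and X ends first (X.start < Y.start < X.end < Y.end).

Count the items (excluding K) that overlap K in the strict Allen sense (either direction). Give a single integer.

Target K = [15:05, 20:00].
C [06:25, 09:45] → before → no.
D [16:45, 18:00] → during → no.
E [12:30, 17:50] → overlaps → counts.
G [15:40, 16:20] → during → no.
H [16:00, 21:15] → overlapped-by → counts.
J [17:20, 20:00] → finishes → no.
L [12:30, 13:35] → before → no.
P [11:30, 16:45] → overlaps → counts.
Q [12:25, 15:05] → meets → no.
R [08:25, 16:10] → overlaps → counts.
U [15:15, 16:40] → during → no.
Z [21:15, 22:35] → after → no.
Total: 4.

4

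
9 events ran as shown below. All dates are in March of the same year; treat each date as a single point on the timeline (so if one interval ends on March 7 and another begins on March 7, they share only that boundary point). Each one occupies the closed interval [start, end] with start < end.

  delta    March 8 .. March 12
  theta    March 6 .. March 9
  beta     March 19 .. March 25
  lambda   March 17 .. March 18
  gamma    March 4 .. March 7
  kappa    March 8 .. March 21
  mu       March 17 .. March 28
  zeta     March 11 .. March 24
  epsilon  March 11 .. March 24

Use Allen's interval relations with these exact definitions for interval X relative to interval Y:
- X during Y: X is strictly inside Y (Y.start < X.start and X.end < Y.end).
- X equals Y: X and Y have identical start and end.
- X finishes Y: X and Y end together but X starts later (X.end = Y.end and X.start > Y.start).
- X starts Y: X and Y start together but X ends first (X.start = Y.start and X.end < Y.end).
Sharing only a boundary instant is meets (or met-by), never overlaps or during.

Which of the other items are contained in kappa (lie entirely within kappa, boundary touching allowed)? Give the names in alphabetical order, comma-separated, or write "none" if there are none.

delta, lambda

Target kappa = [March 8, March 21].
beta [March 19, March 25] → overlapped-by → no.
delta [March 8, March 12] → starts → yes.
epsilon [March 11, March 24] → overlapped-by → no.
gamma [March 4, March 7] → before → no.
lambda [March 17, March 18] → during → yes.
mu [March 17, March 28] → overlapped-by → no.
theta [March 6, March 9] → overlaps → no.
zeta [March 11, March 24] → overlapped-by → no.
Result: delta, lambda.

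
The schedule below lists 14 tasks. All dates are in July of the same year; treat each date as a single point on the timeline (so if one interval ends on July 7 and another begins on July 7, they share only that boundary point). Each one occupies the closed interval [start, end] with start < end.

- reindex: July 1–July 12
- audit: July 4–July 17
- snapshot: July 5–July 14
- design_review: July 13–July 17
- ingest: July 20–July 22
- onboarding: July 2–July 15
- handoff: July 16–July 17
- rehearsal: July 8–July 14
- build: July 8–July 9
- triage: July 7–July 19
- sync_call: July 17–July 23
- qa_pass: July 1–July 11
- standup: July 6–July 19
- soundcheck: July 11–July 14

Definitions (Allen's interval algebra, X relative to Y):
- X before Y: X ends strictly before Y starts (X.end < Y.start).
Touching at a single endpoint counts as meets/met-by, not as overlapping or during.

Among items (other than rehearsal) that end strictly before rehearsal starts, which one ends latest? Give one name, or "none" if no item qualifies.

none

Target rehearsal = [July 8, July 14].
audit [July 4, July 17] → contains → excluded.
build [July 8, July 9] → starts → excluded.
design_review [July 13, July 17] → overlapped-by → excluded.
handoff [July 16, July 17] → after → excluded.
ingest [July 20, July 22] → after → excluded.
onboarding [July 2, July 15] → contains → excluded.
qa_pass [July 1, July 11] → overlaps → excluded.
reindex [July 1, July 12] → overlaps → excluded.
snapshot [July 5, July 14] → finished-by → excluded.
soundcheck [July 11, July 14] → finishes → excluded.
standup [July 6, July 19] → contains → excluded.
sync_call [July 17, July 23] → after → excluded.
triage [July 7, July 19] → contains → excluded.
No candidates → none.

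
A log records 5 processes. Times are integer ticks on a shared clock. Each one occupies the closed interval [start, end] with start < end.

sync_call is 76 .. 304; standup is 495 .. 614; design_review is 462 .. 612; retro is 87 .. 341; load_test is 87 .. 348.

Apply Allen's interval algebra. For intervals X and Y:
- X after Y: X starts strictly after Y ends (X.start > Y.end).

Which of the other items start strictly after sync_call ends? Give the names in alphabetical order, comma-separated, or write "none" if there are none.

Target sync_call = [76, 304].
design_review [462, 612] → after → yes.
load_test [87, 348] → overlapped-by → no.
retro [87, 341] → overlapped-by → no.
standup [495, 614] → after → yes.
Result: design_review, standup.

design_review, standup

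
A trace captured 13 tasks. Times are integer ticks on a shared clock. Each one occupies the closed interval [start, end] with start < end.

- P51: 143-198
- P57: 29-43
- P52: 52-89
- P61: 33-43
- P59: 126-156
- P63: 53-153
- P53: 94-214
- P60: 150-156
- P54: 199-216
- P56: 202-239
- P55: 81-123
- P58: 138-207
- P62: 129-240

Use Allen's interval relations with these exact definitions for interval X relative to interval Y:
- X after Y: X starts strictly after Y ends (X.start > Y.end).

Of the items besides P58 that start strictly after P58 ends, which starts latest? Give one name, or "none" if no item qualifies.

Target P58 = [138, 207].
P51 [143, 198] → during → excluded.
P52 [52, 89] → before → excluded.
P53 [94, 214] → contains → excluded.
P54 [199, 216] → overlapped-by → excluded.
P55 [81, 123] → before → excluded.
P56 [202, 239] → overlapped-by → excluded.
P57 [29, 43] → before → excluded.
P59 [126, 156] → overlaps → excluded.
P60 [150, 156] → during → excluded.
P61 [33, 43] → before → excluded.
P62 [129, 240] → contains → excluded.
P63 [53, 153] → overlaps → excluded.
No candidates → none.

none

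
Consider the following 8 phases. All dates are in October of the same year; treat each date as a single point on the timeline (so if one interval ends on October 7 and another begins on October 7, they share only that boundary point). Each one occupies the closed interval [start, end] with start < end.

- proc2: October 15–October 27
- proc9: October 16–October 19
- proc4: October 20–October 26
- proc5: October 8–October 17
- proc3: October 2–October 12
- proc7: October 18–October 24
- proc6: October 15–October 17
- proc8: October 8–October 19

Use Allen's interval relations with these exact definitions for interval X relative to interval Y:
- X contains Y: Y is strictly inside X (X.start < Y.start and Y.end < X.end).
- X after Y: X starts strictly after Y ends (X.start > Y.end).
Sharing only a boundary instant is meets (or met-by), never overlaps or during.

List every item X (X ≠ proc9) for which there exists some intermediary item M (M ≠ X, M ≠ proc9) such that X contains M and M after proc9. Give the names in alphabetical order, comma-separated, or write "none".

proc2

Target proc9 = [October 16, October 19].
Intermediaries M with M after proc9: proc4.
Via proc4 — items with X contains proc4: proc2.
Union: proc2.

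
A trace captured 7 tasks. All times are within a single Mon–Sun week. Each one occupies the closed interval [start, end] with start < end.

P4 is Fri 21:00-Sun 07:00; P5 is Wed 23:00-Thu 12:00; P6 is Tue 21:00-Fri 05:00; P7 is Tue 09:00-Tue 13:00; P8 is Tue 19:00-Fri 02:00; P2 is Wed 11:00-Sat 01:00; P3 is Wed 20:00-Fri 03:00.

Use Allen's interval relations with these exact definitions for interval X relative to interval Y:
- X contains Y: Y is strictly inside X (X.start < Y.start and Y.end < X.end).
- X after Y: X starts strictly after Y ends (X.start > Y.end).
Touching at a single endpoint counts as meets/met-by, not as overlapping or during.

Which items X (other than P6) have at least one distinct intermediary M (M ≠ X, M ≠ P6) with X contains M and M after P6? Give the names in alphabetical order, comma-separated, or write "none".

Target P6 = [Tue 21:00, Fri 05:00].
Intermediaries M with M after P6: P4.
Via P4 — items with X contains P4: none.
Union: none.

none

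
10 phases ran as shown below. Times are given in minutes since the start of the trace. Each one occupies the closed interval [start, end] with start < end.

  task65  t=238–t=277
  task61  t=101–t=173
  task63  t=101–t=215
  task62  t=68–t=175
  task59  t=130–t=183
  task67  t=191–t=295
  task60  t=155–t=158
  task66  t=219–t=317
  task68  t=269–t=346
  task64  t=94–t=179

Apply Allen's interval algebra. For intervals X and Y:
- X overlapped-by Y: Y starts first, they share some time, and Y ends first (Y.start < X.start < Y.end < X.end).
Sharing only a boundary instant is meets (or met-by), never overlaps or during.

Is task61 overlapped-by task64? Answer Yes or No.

task61 = [t=101, t=173], task64 = [t=94, t=179].
Actual relation of task61 to task64: during.
Asked whether 'overlapped-by' holds → No.

No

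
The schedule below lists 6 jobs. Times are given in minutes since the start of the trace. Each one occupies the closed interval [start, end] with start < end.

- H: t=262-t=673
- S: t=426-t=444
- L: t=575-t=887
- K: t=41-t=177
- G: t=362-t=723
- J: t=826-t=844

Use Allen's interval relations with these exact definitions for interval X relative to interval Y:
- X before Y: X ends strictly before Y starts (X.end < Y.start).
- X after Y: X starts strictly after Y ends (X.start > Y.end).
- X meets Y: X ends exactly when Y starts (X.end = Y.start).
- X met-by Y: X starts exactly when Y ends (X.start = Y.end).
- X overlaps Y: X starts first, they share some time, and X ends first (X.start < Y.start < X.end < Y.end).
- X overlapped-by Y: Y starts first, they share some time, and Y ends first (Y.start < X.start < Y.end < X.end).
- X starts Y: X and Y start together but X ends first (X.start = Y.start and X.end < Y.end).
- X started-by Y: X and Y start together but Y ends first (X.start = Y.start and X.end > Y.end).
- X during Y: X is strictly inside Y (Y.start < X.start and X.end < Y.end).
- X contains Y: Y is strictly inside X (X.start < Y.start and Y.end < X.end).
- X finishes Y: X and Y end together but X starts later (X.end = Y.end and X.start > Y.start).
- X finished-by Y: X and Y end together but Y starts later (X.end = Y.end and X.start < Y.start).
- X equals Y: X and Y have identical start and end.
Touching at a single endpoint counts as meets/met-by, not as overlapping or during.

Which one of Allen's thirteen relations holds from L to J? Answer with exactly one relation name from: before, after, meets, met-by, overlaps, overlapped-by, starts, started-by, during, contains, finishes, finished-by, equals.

L = [t=575, t=887]; J = [t=826, t=844].
Compare endpoints: L.start < J.start, L.start < J.end, L.end > J.start, L.end > J.end.
That pattern is 'contains'.

contains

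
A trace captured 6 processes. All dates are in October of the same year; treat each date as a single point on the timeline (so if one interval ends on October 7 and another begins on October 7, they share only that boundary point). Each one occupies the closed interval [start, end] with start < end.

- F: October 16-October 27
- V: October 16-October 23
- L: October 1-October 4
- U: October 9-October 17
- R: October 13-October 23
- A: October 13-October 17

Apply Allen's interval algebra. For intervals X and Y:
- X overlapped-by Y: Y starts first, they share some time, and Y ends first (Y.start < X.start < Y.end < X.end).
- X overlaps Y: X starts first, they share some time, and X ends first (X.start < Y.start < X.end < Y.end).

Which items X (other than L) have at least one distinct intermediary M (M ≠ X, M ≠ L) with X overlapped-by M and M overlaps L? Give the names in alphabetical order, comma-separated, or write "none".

none

Target L = [October 1, October 4].
Intermediaries M with M overlaps L: none.
Union: none.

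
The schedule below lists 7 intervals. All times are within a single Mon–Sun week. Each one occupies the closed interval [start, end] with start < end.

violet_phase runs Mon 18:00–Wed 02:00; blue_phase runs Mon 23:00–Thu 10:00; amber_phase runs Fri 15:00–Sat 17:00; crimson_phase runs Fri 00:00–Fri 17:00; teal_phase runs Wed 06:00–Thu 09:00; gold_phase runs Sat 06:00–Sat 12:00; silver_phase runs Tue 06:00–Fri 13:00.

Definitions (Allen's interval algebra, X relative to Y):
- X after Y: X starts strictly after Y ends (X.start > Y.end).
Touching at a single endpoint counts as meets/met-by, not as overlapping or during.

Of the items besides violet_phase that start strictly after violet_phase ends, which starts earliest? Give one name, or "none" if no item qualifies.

teal_phase

Target violet_phase = [Mon 18:00, Wed 02:00].
amber_phase [Fri 15:00, Sat 17:00] → after → candidate.
blue_phase [Mon 23:00, Thu 10:00] → overlapped-by → excluded.
crimson_phase [Fri 00:00, Fri 17:00] → after → candidate.
gold_phase [Sat 06:00, Sat 12:00] → after → candidate.
silver_phase [Tue 06:00, Fri 13:00] → overlapped-by → excluded.
teal_phase [Wed 06:00, Thu 09:00] → after → candidate.
Among candidates, earliest start is Wed 06:00 → teal_phase.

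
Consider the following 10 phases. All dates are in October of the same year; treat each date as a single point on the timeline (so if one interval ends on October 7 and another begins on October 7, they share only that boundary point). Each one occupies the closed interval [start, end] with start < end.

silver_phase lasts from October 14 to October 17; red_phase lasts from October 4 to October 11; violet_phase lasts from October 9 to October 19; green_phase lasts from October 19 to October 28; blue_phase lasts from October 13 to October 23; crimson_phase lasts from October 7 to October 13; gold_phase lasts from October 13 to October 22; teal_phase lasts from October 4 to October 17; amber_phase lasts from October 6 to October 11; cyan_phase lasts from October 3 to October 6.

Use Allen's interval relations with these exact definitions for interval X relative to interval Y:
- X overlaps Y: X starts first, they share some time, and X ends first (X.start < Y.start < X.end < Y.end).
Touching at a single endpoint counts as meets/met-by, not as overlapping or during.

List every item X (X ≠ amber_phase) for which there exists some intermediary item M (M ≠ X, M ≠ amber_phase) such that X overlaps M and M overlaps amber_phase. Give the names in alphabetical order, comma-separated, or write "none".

none

Target amber_phase = [October 6, October 11].
Intermediaries M with M overlaps amber_phase: none.
Union: none.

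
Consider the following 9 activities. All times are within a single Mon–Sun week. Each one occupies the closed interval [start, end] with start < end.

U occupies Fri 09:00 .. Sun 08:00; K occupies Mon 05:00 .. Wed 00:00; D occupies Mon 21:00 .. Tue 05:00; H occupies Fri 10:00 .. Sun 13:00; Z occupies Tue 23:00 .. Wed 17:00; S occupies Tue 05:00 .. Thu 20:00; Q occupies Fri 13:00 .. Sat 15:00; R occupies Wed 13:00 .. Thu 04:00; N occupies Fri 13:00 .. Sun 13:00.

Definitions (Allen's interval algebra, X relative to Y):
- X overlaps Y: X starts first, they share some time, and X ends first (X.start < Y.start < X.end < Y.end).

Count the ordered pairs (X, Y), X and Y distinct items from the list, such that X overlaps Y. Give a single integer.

5

Checking all 72 ordered pairs for relation 'overlaps'; matching pairs in alphabetical order:
(K, S): K overlaps S ✓
(K, Z): K overlaps Z ✓
(U, H): U overlaps H ✓
(U, N): U overlaps N ✓
(Z, R): Z overlaps R ✓
Count: 5.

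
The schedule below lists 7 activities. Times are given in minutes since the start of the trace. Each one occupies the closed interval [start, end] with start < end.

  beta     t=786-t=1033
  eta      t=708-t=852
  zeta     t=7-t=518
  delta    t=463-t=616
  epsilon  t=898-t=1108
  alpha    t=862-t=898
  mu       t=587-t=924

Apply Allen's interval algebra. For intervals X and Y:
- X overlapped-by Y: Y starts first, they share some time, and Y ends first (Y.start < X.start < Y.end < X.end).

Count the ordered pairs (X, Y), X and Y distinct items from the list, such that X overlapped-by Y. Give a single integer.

Checking all 42 ordered pairs for relation 'overlapped-by'; matching pairs in alphabetical order:
(beta, eta): beta overlapped-by eta ✓
(beta, mu): beta overlapped-by mu ✓
(delta, zeta): delta overlapped-by zeta ✓
(epsilon, beta): epsilon overlapped-by beta ✓
(epsilon, mu): epsilon overlapped-by mu ✓
(mu, delta): mu overlapped-by delta ✓
Count: 6.

6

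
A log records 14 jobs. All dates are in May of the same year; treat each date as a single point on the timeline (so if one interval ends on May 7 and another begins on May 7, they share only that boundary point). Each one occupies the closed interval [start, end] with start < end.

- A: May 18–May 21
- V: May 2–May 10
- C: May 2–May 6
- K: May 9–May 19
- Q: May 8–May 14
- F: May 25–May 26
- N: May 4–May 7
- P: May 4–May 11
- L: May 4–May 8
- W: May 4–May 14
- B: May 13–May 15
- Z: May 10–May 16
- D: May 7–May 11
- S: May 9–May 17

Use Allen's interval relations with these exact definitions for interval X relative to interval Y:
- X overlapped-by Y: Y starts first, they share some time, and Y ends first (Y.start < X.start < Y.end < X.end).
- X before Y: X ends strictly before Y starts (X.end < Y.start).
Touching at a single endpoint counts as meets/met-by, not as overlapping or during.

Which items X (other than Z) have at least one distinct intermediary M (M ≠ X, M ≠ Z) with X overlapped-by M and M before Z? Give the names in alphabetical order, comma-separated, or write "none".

Target Z = [May 10, May 16].
Intermediaries M with M before Z: C, L, N.
Via C — items with X overlapped-by C: L, N, P, W.
Via L — items with X overlapped-by L: D.
Via N — items with X overlapped-by N: none.
Union: D, L, N, P, W.

D, L, N, P, W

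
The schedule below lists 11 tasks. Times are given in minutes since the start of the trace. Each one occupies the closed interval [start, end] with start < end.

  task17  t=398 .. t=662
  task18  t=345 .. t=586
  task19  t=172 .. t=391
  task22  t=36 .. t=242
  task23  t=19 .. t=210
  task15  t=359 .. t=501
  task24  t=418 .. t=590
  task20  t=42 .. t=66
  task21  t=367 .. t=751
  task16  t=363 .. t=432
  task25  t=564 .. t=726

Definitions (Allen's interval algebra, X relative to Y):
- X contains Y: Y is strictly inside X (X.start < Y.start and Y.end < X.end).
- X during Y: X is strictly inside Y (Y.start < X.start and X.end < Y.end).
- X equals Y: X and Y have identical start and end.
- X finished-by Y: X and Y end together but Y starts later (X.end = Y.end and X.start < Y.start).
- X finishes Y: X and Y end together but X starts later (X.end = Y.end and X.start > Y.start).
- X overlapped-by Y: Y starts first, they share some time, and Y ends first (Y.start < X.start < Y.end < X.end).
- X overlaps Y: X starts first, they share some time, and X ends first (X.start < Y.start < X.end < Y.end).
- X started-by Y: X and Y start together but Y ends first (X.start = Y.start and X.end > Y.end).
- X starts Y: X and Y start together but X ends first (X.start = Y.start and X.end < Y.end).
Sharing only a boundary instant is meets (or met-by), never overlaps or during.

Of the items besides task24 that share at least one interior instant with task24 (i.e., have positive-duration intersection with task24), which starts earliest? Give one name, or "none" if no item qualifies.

task18

Target task24 = [t=418, t=590].
task15 [t=359, t=501] → overlaps → candidate.
task16 [t=363, t=432] → overlaps → candidate.
task17 [t=398, t=662] → contains → candidate.
task18 [t=345, t=586] → overlaps → candidate.
task19 [t=172, t=391] → before → excluded.
task20 [t=42, t=66] → before → excluded.
task21 [t=367, t=751] → contains → candidate.
task22 [t=36, t=242] → before → excluded.
task23 [t=19, t=210] → before → excluded.
task25 [t=564, t=726] → overlapped-by → candidate.
Among candidates, earliest start is t=345 → task18.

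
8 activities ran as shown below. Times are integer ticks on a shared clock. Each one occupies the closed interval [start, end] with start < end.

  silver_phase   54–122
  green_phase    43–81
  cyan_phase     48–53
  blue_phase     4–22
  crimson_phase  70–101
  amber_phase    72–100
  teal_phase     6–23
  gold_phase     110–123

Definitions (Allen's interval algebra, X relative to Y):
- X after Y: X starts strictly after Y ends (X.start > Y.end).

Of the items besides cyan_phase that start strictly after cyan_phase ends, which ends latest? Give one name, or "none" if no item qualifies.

gold_phase

Target cyan_phase = [48, 53].
amber_phase [72, 100] → after → candidate.
blue_phase [4, 22] → before → excluded.
crimson_phase [70, 101] → after → candidate.
gold_phase [110, 123] → after → candidate.
green_phase [43, 81] → contains → excluded.
silver_phase [54, 122] → after → candidate.
teal_phase [6, 23] → before → excluded.
Among candidates, latest end is 123 → gold_phase.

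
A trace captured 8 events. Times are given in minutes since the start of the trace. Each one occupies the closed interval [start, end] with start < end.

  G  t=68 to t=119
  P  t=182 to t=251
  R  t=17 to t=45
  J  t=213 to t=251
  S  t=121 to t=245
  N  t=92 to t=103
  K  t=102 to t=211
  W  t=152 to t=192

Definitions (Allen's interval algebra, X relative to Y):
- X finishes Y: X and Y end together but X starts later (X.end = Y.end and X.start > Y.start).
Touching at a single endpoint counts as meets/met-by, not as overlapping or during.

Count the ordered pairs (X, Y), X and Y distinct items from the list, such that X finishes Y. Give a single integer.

1

Checking all 56 ordered pairs for relation 'finishes'; matching pairs in alphabetical order:
(J, P): J finishes P ✓
Count: 1.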